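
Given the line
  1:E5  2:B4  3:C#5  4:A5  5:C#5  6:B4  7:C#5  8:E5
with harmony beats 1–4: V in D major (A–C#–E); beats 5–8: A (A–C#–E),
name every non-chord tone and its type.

The harmony at that moment is A major triad (A, C#, E); B4 is not a chord tone.
It is approached by leap down from E5 and left by step up to C#5.
Leap in, step out — an appoggiatura.
The harmony at that moment is A major triad (A, C#, E); B4 is not a chord tone.
It is approached by step down from C#5 and left by step up to C#5.
Step away and step back to the same note — a neighbor tone (lower neighbor).

B4 (beat 2) — appoggiatura; B4 (beat 6) — neighbor tone.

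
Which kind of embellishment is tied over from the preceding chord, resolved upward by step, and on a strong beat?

Retardation.

Approach: by preparation — the pitch is first a chord tone, then held (tied or repeated) while the harmony changes under it. Departure: up by step. Metric position: strong.
A prepared dissonance that resolves upward by step — a retardation. (The same figure resolving downward would be a suspension.)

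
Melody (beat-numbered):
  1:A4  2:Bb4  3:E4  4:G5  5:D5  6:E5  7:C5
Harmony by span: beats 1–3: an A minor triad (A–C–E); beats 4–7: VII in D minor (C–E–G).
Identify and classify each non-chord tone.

The harmony at that moment is A minor triad (A, C, E); Bb4 is not a chord tone.
It is approached by step up from A4 and left by leap down to E4.
Step in, leap out — an escape tone.
The harmony at that moment is C major triad (C, E, G); D5 is not a chord tone.
It is approached by leap down from G5 and left by step up to E5.
Leap in, step out — an appoggiatura.

Bb4 (beat 2) — escape tone; D5 (beat 5) — appoggiatura.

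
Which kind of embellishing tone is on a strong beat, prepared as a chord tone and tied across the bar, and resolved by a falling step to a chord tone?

Approach: by preparation — the pitch is first a chord tone, then held (tied or repeated) while the harmony changes under it. Departure: down by step. Metric position: strong.
A prepared dissonance that resolves downward by step — a suspension. (The same figure resolving upward would be a retardation.)

Suspension.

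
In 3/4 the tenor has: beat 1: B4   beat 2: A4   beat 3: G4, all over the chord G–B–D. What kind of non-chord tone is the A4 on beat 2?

Passing tone.

The harmony at that moment is G major triad (G, B, D); A4 is not a chord tone.
It is approached by step down from B4 and left by step down to G4.
Step in, step out in the same direction — a passing tone.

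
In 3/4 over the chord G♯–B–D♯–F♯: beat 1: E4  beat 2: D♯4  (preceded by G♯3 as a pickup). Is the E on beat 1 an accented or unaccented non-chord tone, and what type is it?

Accented appoggiatura.

The harmony at that moment is G♯ minor seventh chord (G♯, B, D♯, F♯); E4 is not a chord tone.
It is approached by leap up from G♯3 and left by step down to D♯4.
Leap in, step out — an appoggiatura.
It falls on the downbeat, so it is accented.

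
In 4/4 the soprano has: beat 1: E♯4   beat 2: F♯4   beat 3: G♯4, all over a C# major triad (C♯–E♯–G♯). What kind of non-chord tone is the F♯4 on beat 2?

The harmony at that moment is C♯ major triad (C♯, E♯, G♯); F♯4 is not a chord tone.
It is approached by step up from E♯4 and left by step up to G♯4.
Step in, step out in the same direction — a passing tone.

Passing tone.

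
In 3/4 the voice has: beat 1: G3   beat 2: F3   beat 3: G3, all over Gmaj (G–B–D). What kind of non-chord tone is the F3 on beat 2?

The harmony at that moment is G major triad (G, B, D); F3 is not a chord tone.
It is approached by step down from G3 and left by step up to G3.
Step away and step back to the same note — a neighbor tone (lower neighbor).

Lower neighbor tone.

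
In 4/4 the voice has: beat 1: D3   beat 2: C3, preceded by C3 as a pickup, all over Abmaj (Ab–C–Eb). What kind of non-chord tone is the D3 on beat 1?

Upper neighbor tone.

The harmony at that moment is Ab major triad (Ab, C, Eb); D3 is not a chord tone.
It is approached by step up from C3 and left by step down to C3.
Step away and step back to the same note — a neighbor tone (upper neighbor).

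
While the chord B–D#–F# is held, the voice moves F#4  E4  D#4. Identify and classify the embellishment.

The harmony at that moment is B major triad (B, D#, F#); E4 is not a chord tone.
It is approached by step down from F#4 and left by step down to D#4.
Step in, step out in the same direction — a passing tone.

E4 is a passing tone.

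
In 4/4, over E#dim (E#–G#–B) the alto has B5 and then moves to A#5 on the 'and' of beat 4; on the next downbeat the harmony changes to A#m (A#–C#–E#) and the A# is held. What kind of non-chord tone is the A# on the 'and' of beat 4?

Anticipation.

The harmony at that moment is E# diminished triad (E#, G#, B); A#5 is not a chord tone.
It is approached by step down from B5 and then sustained as the same pitch into the next harmony.
Arriving early and becoming a chord tone when the harmony changes — an anticipation.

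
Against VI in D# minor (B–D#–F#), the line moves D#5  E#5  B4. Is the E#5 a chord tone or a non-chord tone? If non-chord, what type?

The harmony at that moment is B major triad (B, D#, F#); E#5 is not a chord tone.
It is approached by step up from D#5 and left by leap down to B4.
Step in, leap out — an escape tone.

Non-chord tone — an escape tone.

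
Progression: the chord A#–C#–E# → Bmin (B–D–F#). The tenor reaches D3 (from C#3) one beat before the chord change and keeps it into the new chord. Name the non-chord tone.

The harmony at that moment is A# minor triad (A#, C#, E#); D3 is not a chord tone.
It is approached by step up from C#3 and then sustained as the same pitch into the next harmony.
Arriving early and becoming a chord tone when the harmony changes — an anticipation.

D3 is an anticipation.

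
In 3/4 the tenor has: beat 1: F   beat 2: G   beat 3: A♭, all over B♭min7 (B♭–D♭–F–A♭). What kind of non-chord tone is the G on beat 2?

Passing tone.

The harmony at that moment is B♭ minor seventh chord (B♭, D♭, F, A♭); G is not a chord tone.
It is approached by step up from F and left by step up to A♭.
Step in, step out in the same direction — a passing tone.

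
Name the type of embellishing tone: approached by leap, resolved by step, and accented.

Appoggiatura.

Approach: by leap. Departure: by step. Metric position: strong.
Leap in, step out, in a metrically strong position — an appoggiatura. (It is the mirror image of the escape tone, which steps in and leaps out from a weak position.)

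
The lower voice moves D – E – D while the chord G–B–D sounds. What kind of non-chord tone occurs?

The harmony at that moment is G major triad (G, B, D); E is not a chord tone.
It is approached by step up from D and left by step down to D.
Step away and step back to the same note — a neighbor tone (upper neighbor).

E is a neighbor tone.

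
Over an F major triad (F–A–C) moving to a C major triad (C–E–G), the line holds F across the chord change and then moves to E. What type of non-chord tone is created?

F is a suspension.

The harmony at that moment is C major triad (C, E, G); F is not a chord tone.
It is held over (the same pitch as the preceding F) and left by step down to E.
Held over from the previous chord and resolving down by step — a suspension.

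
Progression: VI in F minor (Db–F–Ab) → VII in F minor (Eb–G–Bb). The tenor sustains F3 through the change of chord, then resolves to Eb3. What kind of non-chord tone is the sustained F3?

F3 is a suspension.

The harmony at that moment is Eb major triad (Eb, G, Bb); F3 is not a chord tone.
It is held over (the same pitch as the preceding F3) and left by step down to Eb3.
Held over from the previous chord and resolving down by step — a suspension.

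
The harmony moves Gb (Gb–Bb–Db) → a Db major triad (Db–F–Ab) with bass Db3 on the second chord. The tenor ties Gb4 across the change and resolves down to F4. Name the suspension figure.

At the second chord the bass is Db3. The suspended Gb4 lies a fourth above the bass; after resolving down by step to F4, the interval above the bass becomes a third.
Suspension figures are named by those two intervals: 4–3.

4–3 suspension.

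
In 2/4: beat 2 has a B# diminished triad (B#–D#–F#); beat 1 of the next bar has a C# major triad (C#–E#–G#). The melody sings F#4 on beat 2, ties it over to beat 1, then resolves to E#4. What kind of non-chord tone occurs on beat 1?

The harmony at that moment is C# major triad (C#, E#, G#); F#4 is not a chord tone.
It is held over (the same pitch as the preceding F#4) and left by step down to E#4.
Held over from the previous chord and resolving down by step — a suspension.

Suspension.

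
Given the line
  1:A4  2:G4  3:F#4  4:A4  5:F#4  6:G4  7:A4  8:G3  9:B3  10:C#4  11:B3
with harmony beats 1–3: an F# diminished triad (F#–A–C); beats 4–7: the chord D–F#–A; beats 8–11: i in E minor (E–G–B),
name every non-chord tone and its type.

G4 (beat 2) — passing tone; G4 (beat 6) — passing tone; C#4 (beat 10) — neighbor tone.

The harmony at that moment is F# diminished triad (F#, A, C); G4 is not a chord tone.
It is approached by step down from A4 and left by step down to F#4.
Step in, step out in the same direction — a passing tone.
The harmony at that moment is D major triad (D, F#, A); G4 is not a chord tone.
It is approached by step up from F#4 and left by step up to A4.
Step in, step out in the same direction — a passing tone.
The harmony at that moment is E minor triad (E, G, B); C#4 is not a chord tone.
It is approached by step up from B3 and left by step down to B3.
Step away and step back to the same note — a neighbor tone (upper neighbor).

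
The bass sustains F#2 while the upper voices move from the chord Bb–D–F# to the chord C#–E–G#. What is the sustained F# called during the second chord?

Pedal tone (pedal point).

The harmony at that moment is C# minor triad (C#, E, G#); F#2 is not a chord tone.
It is held over (the same pitch as the preceding F#2) and then sustained as the same pitch into the next harmony.
Sustained through a change of harmony — a pedal tone.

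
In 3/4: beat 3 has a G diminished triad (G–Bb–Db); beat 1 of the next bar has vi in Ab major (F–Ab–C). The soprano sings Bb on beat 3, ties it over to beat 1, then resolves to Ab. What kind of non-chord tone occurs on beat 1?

The harmony at that moment is F minor triad (F, Ab, C); Bb is not a chord tone.
It is held over (the same pitch as the preceding Bb) and left by step down to Ab.
Held over from the previous chord and resolving down by step — a suspension.

Suspension.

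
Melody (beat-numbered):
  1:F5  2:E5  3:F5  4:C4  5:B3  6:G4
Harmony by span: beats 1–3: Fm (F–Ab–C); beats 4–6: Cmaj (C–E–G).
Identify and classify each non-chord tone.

The harmony at that moment is F minor triad (F, Ab, C); E5 is not a chord tone.
It is approached by step down from F5 and left by step up to F5.
Step away and step back to the same note — a neighbor tone (lower neighbor).
The harmony at that moment is C major triad (C, E, G); B3 is not a chord tone.
It is approached by step down from C4 and left by leap up to G4.
Step in, leap out — an escape tone.

E5 (beat 2) — neighbor tone; B3 (beat 5) — escape tone.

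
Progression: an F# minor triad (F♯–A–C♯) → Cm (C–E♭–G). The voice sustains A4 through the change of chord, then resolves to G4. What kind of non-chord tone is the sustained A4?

A4 is a suspension.

The harmony at that moment is C minor triad (C, E♭, G); A4 is not a chord tone.
It is held over (the same pitch as the preceding A4) and left by step down to G4.
Held over from the previous chord and resolving down by step — a suspension.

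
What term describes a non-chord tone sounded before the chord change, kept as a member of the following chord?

Anticipation.

Approach: ahead of the chord change (typically by step), so it is dissonant against the current harmony. Departure: none — the same pitch is restated or held and is a chord tone of the new harmony.
Dissonant first, consonant once the harmony catches up: the note simply arrives early — an anticipation. (The reverse timing, consonant first and dissonant after the change, would be a suspension or retardation.)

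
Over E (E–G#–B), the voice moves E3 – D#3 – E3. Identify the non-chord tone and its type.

The harmony at that moment is E major triad (E, G#, B); D#3 is not a chord tone.
It is approached by step down from E3 and left by step up to E3.
Step away and step back to the same note — a neighbor tone (lower neighbor).

D#3 is a neighbor tone.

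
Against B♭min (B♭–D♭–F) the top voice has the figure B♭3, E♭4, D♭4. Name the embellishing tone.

The harmony at that moment is B♭ minor triad (B♭, D♭, F); E♭4 is not a chord tone.
It is approached by leap up from B♭3 and left by step down to D♭4.
Leap in, step out — an appoggiatura.

E♭4 is an appoggiatura.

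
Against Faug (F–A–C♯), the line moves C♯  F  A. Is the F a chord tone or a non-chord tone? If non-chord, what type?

Chord tone (the root of F augmented triad).

F augmented triad contains F, A, C♯; F is the root, so it is a chord tone.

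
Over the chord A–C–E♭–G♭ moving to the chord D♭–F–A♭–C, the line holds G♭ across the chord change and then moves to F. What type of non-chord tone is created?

The harmony at that moment is D♭ major seventh chord (D♭, F, A♭, C); G♭ is not a chord tone.
It is held over (the same pitch as the preceding G♭) and left by step down to F.
Held over from the previous chord and resolving down by step — a suspension.

G♭ is a suspension.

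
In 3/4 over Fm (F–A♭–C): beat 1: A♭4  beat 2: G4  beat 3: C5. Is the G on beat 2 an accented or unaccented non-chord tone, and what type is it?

Unaccented escape tone.

The harmony at that moment is F minor triad (F, A♭, C); G4 is not a chord tone.
It is approached by step down from A♭4 and left by leap up to C5.
Step in, leap out — an escape tone.
It falls on a weak beat, so it is unaccented.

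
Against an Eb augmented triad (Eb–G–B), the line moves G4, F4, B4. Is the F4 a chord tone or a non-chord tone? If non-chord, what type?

Non-chord tone — an escape tone.

The harmony at that moment is Eb augmented triad (Eb, G, B); F4 is not a chord tone.
It is approached by step down from G4 and left by leap up to B4.
Step in, leap out — an escape tone.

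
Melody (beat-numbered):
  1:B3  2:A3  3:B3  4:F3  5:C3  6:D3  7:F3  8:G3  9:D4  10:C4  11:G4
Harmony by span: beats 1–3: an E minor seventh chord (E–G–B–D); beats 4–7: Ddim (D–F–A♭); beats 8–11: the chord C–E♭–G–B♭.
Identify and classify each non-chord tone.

The harmony at that moment is E minor seventh chord (E, G, B, D); A3 is not a chord tone.
It is approached by step down from B3 and left by step up to B3.
Step away and step back to the same note — a neighbor tone (lower neighbor).
The harmony at that moment is D diminished triad (D, F, A♭); C3 is not a chord tone.
It is approached by leap down from F3 and left by step up to D3.
Leap in, step out — an appoggiatura.
The harmony at that moment is C minor seventh chord (C, E♭, G, B♭); D4 is not a chord tone.
It is approached by leap up from G3 and left by step down to C4.
Leap in, step out — an appoggiatura.

A3 (beat 2) — neighbor tone; C3 (beat 5) — appoggiatura; D4 (beat 9) — appoggiatura.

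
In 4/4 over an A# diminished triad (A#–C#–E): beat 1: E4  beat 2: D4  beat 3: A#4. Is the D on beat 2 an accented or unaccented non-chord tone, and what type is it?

The harmony at that moment is A# diminished triad (A#, C#, E); D4 is not a chord tone.
It is approached by step down from E4 and left by leap up to A#4.
Step in, leap out — an escape tone.
It falls on a weak beat, so it is unaccented.

Unaccented escape tone.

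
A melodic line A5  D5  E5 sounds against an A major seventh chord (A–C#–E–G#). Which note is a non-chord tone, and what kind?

The harmony at that moment is A major seventh chord (A, C#, E, G#); D5 is not a chord tone.
It is approached by leap down from A5 and left by step up to E5.
Leap in, step out — an appoggiatura.

D5 is an appoggiatura.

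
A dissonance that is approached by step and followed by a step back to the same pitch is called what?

Approach: by step. Departure: by step in the opposite direction, back to the starting pitch.
Stepwise on both sides but reversing to return to the same chord tone — a neighbor tone. (Had it continued onward in the same direction it would be a passing tone instead.)

Neighbor tone.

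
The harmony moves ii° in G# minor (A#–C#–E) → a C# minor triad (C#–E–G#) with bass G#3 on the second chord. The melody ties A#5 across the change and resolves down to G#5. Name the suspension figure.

9–8 suspension.

At the second chord the bass is G#3. The suspended A#5 lies a ninth above the bass; after resolving down by step to G#5, the interval above the bass becomes an octave.
Suspension figures are named by those two intervals: 9–8.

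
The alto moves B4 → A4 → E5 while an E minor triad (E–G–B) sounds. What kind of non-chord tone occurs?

The harmony at that moment is E minor triad (E, G, B); A4 is not a chord tone.
It is approached by step down from B4 and left by leap up to E5.
Step in, leap out — an escape tone.

A4 is an escape tone.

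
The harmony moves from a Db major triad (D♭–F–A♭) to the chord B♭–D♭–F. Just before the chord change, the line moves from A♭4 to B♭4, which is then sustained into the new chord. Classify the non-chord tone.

The harmony at that moment is D♭ major triad (D♭, F, A♭); B♭4 is not a chord tone.
It is approached by step up from A♭4 and then sustained as the same pitch into the next harmony.
Arriving early and becoming a chord tone when the harmony changes — an anticipation.

B♭4 is an anticipation.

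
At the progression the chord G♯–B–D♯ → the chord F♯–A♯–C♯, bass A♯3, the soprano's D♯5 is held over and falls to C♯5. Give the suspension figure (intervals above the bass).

At the second chord the bass is A♯3. The suspended D♯5 lies a fourth above the bass; after resolving down by step to C♯5, the interval above the bass becomes a third.
Suspension figures are named by those two intervals: 4–3.

4–3 suspension.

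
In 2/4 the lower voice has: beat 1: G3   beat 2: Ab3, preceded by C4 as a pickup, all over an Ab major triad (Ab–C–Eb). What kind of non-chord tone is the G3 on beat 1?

Appoggiatura.

The harmony at that moment is Ab major triad (Ab, C, Eb); G3 is not a chord tone.
It is approached by leap down from C4 and left by step up to Ab3.
Leap in, step out, metrically accented — an appoggiatura.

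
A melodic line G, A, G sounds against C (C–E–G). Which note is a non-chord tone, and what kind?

The harmony at that moment is C major triad (C, E, G); A is not a chord tone.
It is approached by step up from G and left by step down to G.
Step away and step back to the same note — a neighbor tone (upper neighbor).

A is a neighbor tone.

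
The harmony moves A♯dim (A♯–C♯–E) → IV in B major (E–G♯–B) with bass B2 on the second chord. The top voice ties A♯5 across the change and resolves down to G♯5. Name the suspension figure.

7–6 suspension.

At the second chord the bass is B2. The suspended A♯5 lies a seventh above the bass; after resolving down by step to G♯5, the interval above the bass becomes a sixth.
Suspension figures are named by those two intervals: 7–6.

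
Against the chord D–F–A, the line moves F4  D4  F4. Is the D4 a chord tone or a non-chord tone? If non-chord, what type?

D minor triad contains D, F, A; D is the root, so it is a chord tone.

Chord tone (the root of D minor triad).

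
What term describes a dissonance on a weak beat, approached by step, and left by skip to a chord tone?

Escape tone.

Approach: by step. Departure: by leap. Metric position: weak.
Step in, leap out, from a weak position — an escape tone (échappée). (It is the mirror image of the appoggiatura, which leaps in and steps out on a strong beat.)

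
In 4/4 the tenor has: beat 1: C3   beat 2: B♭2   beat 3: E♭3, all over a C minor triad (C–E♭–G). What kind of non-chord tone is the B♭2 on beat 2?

The harmony at that moment is C minor triad (C, E♭, G); B♭2 is not a chord tone.
It is approached by step down from C3 and left by leap up to E♭3.
Step in, leap out, on a weak beat — an escape tone.

Escape tone.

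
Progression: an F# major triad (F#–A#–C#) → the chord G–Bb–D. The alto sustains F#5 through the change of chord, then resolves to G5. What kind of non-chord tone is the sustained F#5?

F#5 is a retardation.

The harmony at that moment is G minor triad (G, Bb, D); F#5 is not a chord tone.
It is held over (the same pitch as the preceding F#5) and left by step up to G5.
Held over from the previous chord and resolving up by step — a retardation.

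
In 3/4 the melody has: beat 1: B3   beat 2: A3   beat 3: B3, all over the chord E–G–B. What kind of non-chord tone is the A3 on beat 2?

The harmony at that moment is E minor triad (E, G, B); A3 is not a chord tone.
It is approached by step down from B3 and left by step up to B3.
Step away and step back to the same note — a neighbor tone (lower neighbor).

Lower neighbor tone.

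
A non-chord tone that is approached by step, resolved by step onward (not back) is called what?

Passing tone.

Approach: by step. Departure: by step, continuing in the same direction.
Stepwise on both sides with no change of direction means the note fills in the space between two different chord tones — a passing tone. (Had it turned back to its starting note it would be a neighbor tone instead.)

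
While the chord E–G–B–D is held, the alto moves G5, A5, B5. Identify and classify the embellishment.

A5 is a passing tone.

The harmony at that moment is E minor seventh chord (E, G, B, D); A5 is not a chord tone.
It is approached by step up from G5 and left by step up to B5.
Step in, step out in the same direction — a passing tone.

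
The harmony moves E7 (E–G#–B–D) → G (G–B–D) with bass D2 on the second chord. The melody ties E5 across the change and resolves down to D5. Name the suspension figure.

9–8 suspension.

At the second chord the bass is D2. The suspended E5 lies a ninth above the bass; after resolving down by step to D5, the interval above the bass becomes an octave.
Suspension figures are named by those two intervals: 9–8.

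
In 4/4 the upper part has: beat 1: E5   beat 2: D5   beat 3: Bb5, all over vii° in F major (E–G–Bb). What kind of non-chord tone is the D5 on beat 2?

Escape tone.

The harmony at that moment is E diminished triad (E, G, Bb); D5 is not a chord tone.
It is approached by step down from E5 and left by leap up to Bb5.
Step in, leap out, on a weak beat — an escape tone.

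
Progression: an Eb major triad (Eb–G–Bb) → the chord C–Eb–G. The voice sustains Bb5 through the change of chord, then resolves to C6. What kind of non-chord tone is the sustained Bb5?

Bb5 is a retardation.

The harmony at that moment is C minor triad (C, Eb, G); Bb5 is not a chord tone.
It is held over (the same pitch as the preceding Bb5) and left by step up to C6.
Held over from the previous chord and resolving up by step — a retardation.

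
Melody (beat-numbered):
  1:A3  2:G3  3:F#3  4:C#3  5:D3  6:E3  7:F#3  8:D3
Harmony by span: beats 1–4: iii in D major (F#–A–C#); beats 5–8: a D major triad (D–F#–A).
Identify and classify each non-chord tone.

G3 (beat 2) — passing tone; E3 (beat 6) — passing tone.

The harmony at that moment is F# minor triad (F#, A, C#); G3 is not a chord tone.
It is approached by step down from A3 and left by step down to F#3.
Step in, step out in the same direction — a passing tone.
The harmony at that moment is D major triad (D, F#, A); E3 is not a chord tone.
It is approached by step up from D3 and left by step up to F#3.
Step in, step out in the same direction — a passing tone.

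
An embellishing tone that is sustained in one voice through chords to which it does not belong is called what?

Pedal tone.

Approach: none. Departure: none — a single pitch is sustained while the chords change around it, passing through harmonies that do not contain it.
No melodic motion at all; the dissonance is created entirely by the moving harmonies against the stationary note — a pedal tone (pedal point).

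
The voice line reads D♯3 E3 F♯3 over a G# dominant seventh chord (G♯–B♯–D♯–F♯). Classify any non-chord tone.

E3 is a passing tone.

The harmony at that moment is G♯ dominant seventh chord (G♯, B♯, D♯, F♯); E3 is not a chord tone.
It is approached by step up from D♯3 and left by step up to F♯3.
Step in, step out in the same direction — a passing tone.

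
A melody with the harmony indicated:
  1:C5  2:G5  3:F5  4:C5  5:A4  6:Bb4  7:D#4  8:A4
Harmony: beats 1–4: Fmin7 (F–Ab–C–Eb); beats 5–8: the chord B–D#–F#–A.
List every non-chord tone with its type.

The harmony at that moment is F minor seventh chord (F, Ab, C, Eb); G5 is not a chord tone.
It is approached by leap up from C5 and left by step down to F5.
Leap in, step out — an appoggiatura.
The harmony at that moment is B dominant seventh chord (B, D#, F#, A); Bb4 is not a chord tone.
It is approached by step up from A4 and left by leap down to D#4.
Step in, leap out — an escape tone.

G5 (beat 2) — appoggiatura; Bb4 (beat 6) — escape tone.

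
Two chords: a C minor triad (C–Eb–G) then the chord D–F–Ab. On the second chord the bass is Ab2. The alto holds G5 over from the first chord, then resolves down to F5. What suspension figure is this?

At the second chord the bass is Ab2. The suspended G5 lies a seventh above the bass; after resolving down by step to F5, the interval above the bass becomes a sixth.
Suspension figures are named by those two intervals: 7–6.

7–6 suspension.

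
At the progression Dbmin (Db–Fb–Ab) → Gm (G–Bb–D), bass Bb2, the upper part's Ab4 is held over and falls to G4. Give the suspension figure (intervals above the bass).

7–6 suspension.

At the second chord the bass is Bb2. The suspended Ab4 lies a seventh above the bass; after resolving down by step to G4, the interval above the bass becomes a sixth.
Suspension figures are named by those two intervals: 7–6.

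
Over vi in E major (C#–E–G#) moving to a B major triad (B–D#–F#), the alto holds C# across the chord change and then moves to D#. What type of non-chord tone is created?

The harmony at that moment is B major triad (B, D#, F#); C# is not a chord tone.
It is held over (the same pitch as the preceding C#) and left by step up to D#.
Held over from the previous chord and resolving up by step — a retardation.

C# is a retardation.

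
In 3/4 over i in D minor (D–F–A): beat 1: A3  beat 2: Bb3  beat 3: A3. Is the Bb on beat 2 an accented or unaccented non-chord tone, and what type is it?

Unaccented neighbor tone.

The harmony at that moment is D minor triad (D, F, A); Bb3 is not a chord tone.
It is approached by step up from A3 and left by step down to A3.
Step away and step back to the same note — a neighbor tone (upper neighbor).
It falls on a weak beat, so it is unaccented.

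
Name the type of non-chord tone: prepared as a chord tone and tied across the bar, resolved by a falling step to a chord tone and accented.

Suspension.

Approach: by preparation — the pitch is first a chord tone, then held (tied or repeated) while the harmony changes under it. Departure: down by step. Metric position: strong.
A prepared dissonance that resolves downward by step — a suspension. (The same figure resolving upward would be a retardation.)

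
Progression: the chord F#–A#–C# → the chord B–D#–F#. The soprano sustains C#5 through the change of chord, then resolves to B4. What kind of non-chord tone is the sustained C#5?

The harmony at that moment is B major triad (B, D#, F#); C#5 is not a chord tone.
It is held over (the same pitch as the preceding C#5) and left by step down to B4.
Held over from the previous chord and resolving down by step — a suspension.

C#5 is a suspension.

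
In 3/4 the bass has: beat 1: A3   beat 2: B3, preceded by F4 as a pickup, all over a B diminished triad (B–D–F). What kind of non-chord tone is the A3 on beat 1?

Appoggiatura.

The harmony at that moment is B diminished triad (B, D, F); A3 is not a chord tone.
It is approached by leap down from F4 and left by step up to B3.
Leap in, step out, metrically accented — an appoggiatura.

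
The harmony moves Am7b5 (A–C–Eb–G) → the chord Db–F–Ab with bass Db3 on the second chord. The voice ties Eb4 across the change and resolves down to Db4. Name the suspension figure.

At the second chord the bass is Db3. The suspended Eb4 lies a ninth above the bass; after resolving down by step to Db4, the interval above the bass becomes an octave.
Suspension figures are named by those two intervals: 9–8.

9–8 suspension.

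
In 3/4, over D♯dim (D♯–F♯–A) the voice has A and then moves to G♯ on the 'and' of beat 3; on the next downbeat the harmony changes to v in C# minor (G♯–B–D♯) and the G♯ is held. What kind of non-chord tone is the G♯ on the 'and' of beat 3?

The harmony at that moment is D♯ diminished triad (D♯, F♯, A); G♯ is not a chord tone.
It is approached by step down from A and then sustained as the same pitch into the next harmony.
Arriving early and becoming a chord tone when the harmony changes — an anticipation.

Anticipation.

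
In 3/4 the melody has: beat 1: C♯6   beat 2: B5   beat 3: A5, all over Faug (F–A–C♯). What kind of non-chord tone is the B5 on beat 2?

Passing tone.

The harmony at that moment is F augmented triad (F, A, C♯); B5 is not a chord tone.
It is approached by step down from C♯6 and left by step down to A5.
Step in, step out in the same direction — a passing tone.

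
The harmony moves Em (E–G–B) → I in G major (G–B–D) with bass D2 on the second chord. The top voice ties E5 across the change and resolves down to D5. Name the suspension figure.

At the second chord the bass is D2. The suspended E5 lies a ninth above the bass; after resolving down by step to D5, the interval above the bass becomes an octave.
Suspension figures are named by those two intervals: 9–8.

9–8 suspension.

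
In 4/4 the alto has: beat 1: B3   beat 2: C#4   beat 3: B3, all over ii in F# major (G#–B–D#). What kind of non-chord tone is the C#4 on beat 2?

The harmony at that moment is G# minor triad (G#, B, D#); C#4 is not a chord tone.
It is approached by step up from B3 and left by step down to B3.
Step away and step back to the same note — a neighbor tone (upper neighbor).

Upper neighbor tone.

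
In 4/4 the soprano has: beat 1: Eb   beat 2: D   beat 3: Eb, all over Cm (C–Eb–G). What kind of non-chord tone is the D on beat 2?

The harmony at that moment is C minor triad (C, Eb, G); D is not a chord tone.
It is approached by step down from Eb and left by step up to Eb.
Step away and step back to the same note — a neighbor tone (lower neighbor).

Lower neighbor tone.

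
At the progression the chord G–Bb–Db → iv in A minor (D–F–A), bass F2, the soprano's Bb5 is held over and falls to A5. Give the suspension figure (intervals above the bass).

4–3 suspension.

At the second chord the bass is F2. The suspended Bb5 lies a fourth above the bass; after resolving down by step to A5, the interval above the bass becomes a third.
Suspension figures are named by those two intervals: 4–3.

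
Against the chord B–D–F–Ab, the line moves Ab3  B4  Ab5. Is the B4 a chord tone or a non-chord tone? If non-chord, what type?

B diminished seventh chord contains B, D, F, Ab; B is the root, so it is a chord tone.

Chord tone (the root of B diminished seventh chord).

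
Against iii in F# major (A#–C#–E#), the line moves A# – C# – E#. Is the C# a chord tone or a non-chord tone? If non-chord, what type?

Chord tone (the third of A# minor triad).

A# minor triad contains A#, C#, E#; C# is the third, so it is a chord tone.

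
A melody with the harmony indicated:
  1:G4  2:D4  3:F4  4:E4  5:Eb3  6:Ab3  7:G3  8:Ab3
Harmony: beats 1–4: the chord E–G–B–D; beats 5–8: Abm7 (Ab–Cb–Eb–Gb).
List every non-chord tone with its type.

The harmony at that moment is E minor seventh chord (E, G, B, D); F4 is not a chord tone.
It is approached by leap up from D4 and left by step down to E4.
Leap in, step out — an appoggiatura.
The harmony at that moment is Ab minor seventh chord (Ab, Cb, Eb, Gb); G3 is not a chord tone.
It is approached by step down from Ab3 and left by step up to Ab3.
Step away and step back to the same note — a neighbor tone (lower neighbor).

F4 (beat 3) — appoggiatura; G3 (beat 7) — neighbor tone.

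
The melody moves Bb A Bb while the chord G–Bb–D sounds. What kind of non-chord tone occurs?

A is a neighbor tone.

The harmony at that moment is G minor triad (G, Bb, D); A is not a chord tone.
It is approached by step down from Bb and left by step up to Bb.
Step away and step back to the same note — a neighbor tone (lower neighbor).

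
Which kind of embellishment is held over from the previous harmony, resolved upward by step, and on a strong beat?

Retardation.

Approach: by preparation — the pitch is first a chord tone, then held (tied or repeated) while the harmony changes under it. Departure: up by step. Metric position: strong.
A prepared dissonance that resolves upward by step — a retardation. (The same figure resolving downward would be a suspension.)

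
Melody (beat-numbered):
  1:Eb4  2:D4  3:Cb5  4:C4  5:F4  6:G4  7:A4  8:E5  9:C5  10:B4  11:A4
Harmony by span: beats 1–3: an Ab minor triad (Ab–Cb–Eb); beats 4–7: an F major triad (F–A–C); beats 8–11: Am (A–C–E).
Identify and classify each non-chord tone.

D4 (beat 2) — escape tone; G4 (beat 6) — passing tone; B4 (beat 10) — passing tone.

The harmony at that moment is Ab minor triad (Ab, Cb, Eb); D4 is not a chord tone.
It is approached by step down from Eb4 and left by leap up to Cb5.
Step in, leap out — an escape tone.
The harmony at that moment is F major triad (F, A, C); G4 is not a chord tone.
It is approached by step up from F4 and left by step up to A4.
Step in, step out in the same direction — a passing tone.
The harmony at that moment is A minor triad (A, C, E); B4 is not a chord tone.
It is approached by step down from C5 and left by step down to A4.
Step in, step out in the same direction — a passing tone.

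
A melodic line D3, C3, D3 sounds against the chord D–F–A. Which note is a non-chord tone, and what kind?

The harmony at that moment is D minor triad (D, F, A); C3 is not a chord tone.
It is approached by step down from D3 and left by step up to D3.
Step away and step back to the same note — a neighbor tone (lower neighbor).

C3 is a neighbor tone.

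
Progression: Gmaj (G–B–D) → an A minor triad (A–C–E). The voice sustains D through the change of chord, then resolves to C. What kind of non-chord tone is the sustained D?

D is a suspension.

The harmony at that moment is A minor triad (A, C, E); D is not a chord tone.
It is held over (the same pitch as the preceding D) and left by step down to C.
Held over from the previous chord and resolving down by step — a suspension.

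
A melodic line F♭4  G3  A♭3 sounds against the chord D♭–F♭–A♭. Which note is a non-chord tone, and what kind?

G3 is an appoggiatura.

The harmony at that moment is D♭ minor triad (D♭, F♭, A♭); G3 is not a chord tone.
It is approached by leap down from F♭4 and left by step up to A♭3.
Leap in, step out — an appoggiatura.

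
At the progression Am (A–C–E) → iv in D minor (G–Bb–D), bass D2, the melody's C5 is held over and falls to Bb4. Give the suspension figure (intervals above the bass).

At the second chord the bass is D2. The suspended C5 lies a seventh above the bass; after resolving down by step to Bb4, the interval above the bass becomes a sixth.
Suspension figures are named by those two intervals: 7–6.

7–6 suspension.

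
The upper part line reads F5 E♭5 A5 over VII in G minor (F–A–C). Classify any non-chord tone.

E♭5 is an escape tone.

The harmony at that moment is F major triad (F, A, C); E♭5 is not a chord tone.
It is approached by step down from F5 and left by leap up to A5.
Step in, leap out — an escape tone.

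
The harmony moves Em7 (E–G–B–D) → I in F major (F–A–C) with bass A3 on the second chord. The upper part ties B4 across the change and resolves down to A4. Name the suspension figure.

At the second chord the bass is A3. The suspended B4 lies a ninth above the bass; after resolving down by step to A4, the interval above the bass becomes an octave.
Suspension figures are named by those two intervals: 9–8.

9–8 suspension.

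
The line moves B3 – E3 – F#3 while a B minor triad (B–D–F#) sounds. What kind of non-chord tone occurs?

E3 is an appoggiatura.

The harmony at that moment is B minor triad (B, D, F#); E3 is not a chord tone.
It is approached by leap down from B3 and left by step up to F#3.
Leap in, step out — an appoggiatura.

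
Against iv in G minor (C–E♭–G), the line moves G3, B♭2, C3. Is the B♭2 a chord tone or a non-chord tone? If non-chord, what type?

Non-chord tone — an appoggiatura.

The harmony at that moment is C minor triad (C, E♭, G); B♭2 is not a chord tone.
It is approached by leap down from G3 and left by step up to C3.
Leap in, step out — an appoggiatura.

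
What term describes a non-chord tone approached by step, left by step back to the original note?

Neighbor tone.

Approach: by step. Departure: by step in the opposite direction, back to the starting pitch.
Stepwise on both sides but reversing to return to the same chord tone — a neighbor tone. (Had it continued onward in the same direction it would be a passing tone instead.)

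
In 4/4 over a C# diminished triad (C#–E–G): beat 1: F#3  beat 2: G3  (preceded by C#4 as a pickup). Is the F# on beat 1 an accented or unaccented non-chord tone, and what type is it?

Accented appoggiatura.

The harmony at that moment is C# diminished triad (C#, E, G); F#3 is not a chord tone.
It is approached by leap down from C#4 and left by step up to G3.
Leap in, step out — an appoggiatura.
It falls on the downbeat, so it is accented.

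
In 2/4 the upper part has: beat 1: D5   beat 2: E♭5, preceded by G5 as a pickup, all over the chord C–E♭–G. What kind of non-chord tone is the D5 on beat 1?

Appoggiatura.

The harmony at that moment is C minor triad (C, E♭, G); D5 is not a chord tone.
It is approached by leap down from G5 and left by step up to E♭5.
Leap in, step out, metrically accented — an appoggiatura.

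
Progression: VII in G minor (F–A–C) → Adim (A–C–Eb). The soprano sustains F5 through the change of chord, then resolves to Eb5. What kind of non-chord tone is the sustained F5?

F5 is a suspension.

The harmony at that moment is A diminished triad (A, C, Eb); F5 is not a chord tone.
It is held over (the same pitch as the preceding F5) and left by step down to Eb5.
Held over from the previous chord and resolving down by step — a suspension.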